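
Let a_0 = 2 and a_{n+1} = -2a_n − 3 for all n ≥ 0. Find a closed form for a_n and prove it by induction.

Claim: a_n = 3·(-2)^n − 1.

Base case: a_0 = 2, and 3·(-2)^0 − 1 = 3 − 1 = 2.
Assume a_j = 3·(-2)^j − 1 for some j ≥ 0.
Then a_{j+1} = -2a_j − 3 = -2·(3·(-2)^j − 1) − 3 = -6·(-2)^j + 2 − 3 = 3·(-2)^{j+1} − 1.
So the formula holds for j+1, and by induction a_n = 3·(-2)^n − 1 for all n ≥ 0.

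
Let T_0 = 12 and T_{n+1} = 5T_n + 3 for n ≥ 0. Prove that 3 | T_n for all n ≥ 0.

Base case: T_0 = 12 = 3·4, so 3 | T_0.
Assume 3 | T_j, so T_j = 3t for some integer t.
Then T_{j+1} = 5T_j + 3 = 5·(3t) + 3 = 3(5t + 1), so 3 | T_{j+1}.
By induction, 3 | T_n for all n ≥ 0.

3 | T_n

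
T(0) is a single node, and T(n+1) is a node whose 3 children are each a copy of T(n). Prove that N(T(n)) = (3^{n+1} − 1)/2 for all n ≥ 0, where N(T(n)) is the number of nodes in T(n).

Base case: N(T(0)) = 1, and (3^{0+1} − 1)/2 = 1.
Assume N(T(k)) = (3^{k+1} − 1)/2.
Then N(T(k+1)) = 1 + 3N(T(k)) = 1 + 3·(3^{k+1} − 1)/2 = 1 + (3^{k+2} − 3)/2 = (2 + 3^{k+2} − 3)/2 = (3^{k+2} − 1)/2.
So the formula holds for k+1, and by induction N(T(n)) = (3^{n+1} − 1)/2 for all n ≥ 0.

N(T(n)) = (3^{n+1} − 1)/2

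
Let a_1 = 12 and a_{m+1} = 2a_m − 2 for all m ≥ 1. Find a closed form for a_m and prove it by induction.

Claim: a_m = 5·2^m + 2.

Base case: a_1 = 12, and 5·2^1 + 2 = 10 + 2 = 12.
Assume a_j = 5·2^j + 2 for some j ≥ 1.
Then a_{j+1} = 2a_j − 2 = 2·(5·2^j + 2) − 2 = 10·2^j + 4 − 2 = 5·2^{j+1} + 2.
By induction, a_m = 5·2^m + 2 for all m ≥ 1.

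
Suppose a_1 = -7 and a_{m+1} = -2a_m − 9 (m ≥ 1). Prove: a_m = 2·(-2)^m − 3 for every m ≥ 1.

Base case: a_1 = -7, and 2·(-2)^1 − 3 = -4 − 3 = -7.
Assume a_k = 2·(-2)^k − 3 for some k ≥ 1.
Then a_{k+1} = -2a_k − 9 = -2·(2·(-2)^k − 3) − 9 = -4·(-2)^k + 6 − 9 = 2·(-2)^{k+1} − 3.
Hence a_m = 2·(-2)^m − 3 for every m ≥ 1, by induction.

a_m = 2·(-2)^m − 3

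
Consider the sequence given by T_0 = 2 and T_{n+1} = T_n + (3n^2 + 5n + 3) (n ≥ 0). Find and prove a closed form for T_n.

Claim: T_n = n^3 + n^2 + n + 2.

Base case: T_0 = 2, and 0^3 + 0^2 + 0 + 2 = 2.
Assume T_k = k^3 + k^2 + k + 2.
Then T_{k+1} = T_k + (3k^2 + 5k + 3) = (k^3 + k^2 + k + 2) + (3k^2 + 5k + 3) = k^3 + 4k^2 + 6k + 5,
and (k+1)^3 + (k+1)^2 + (k+1) + 2 = k^3 + 4k^2 + 6k + 5.
By induction, T_n = n^3 + n^2 + n + 2 for all n ≥ 0.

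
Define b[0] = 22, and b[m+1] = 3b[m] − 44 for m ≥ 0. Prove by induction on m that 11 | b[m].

Base case: b[0] = 22 = 11·2, so 11 | b[0].
Assume 11 | b[r], so b[r] = 11t for some integer t.
Then b[r+1] = 3b[r] − 44 = 3·(11t) − 44 = 11(3t − 4), so 11 | b[r+1].
Hence 11 | b[m] for every m ≥ 0, by induction.

11 | b[m]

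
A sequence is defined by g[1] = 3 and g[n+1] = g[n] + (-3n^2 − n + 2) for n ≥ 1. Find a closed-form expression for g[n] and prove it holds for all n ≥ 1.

Claim: g[n] = -n^3 + n^2 + 2n + 1.

Base case: g[1] = 3, and -1^3 + 1^2 + 2·1 + 1 = 3.
Assume g[r] = -r^3 + r^2 + 2r + 1.
Then g[r+1] = g[r] + (-3r^2 − r + 2) = (-r^3 + r^2 + 2r + 1) + (-3r^2 − r + 2) = -r^3 − 2r^2 + r + 3,
and -(r+1)^3 + (r+1)^2 + 2·(r+1) + 1 = -r^3 − 2r^2 + r + 3.
This completes the inductive step, so g[n] = -n^3 + n^2 + 2n + 1 for all n ≥ 1.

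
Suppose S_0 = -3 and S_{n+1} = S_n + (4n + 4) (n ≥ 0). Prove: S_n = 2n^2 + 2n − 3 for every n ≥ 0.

Base case: S_0 = -3, and 2·0^2 + 2·0 − 3 = -3.
Assume S_j = 2j^2 + 2j − 3.
Then S_{j+1} = S_j + (4j + 4) = (2j^2 + 2j − 3) + (4j + 4) = 2j^2 + 6j + 1,
and 2·(j+1)^2 + 2·(j+1) − 3 = 2j^2 + 6j + 1.
Hence S_n = 2n^2 + 2n − 3 for every n ≥ 0, by induction.

S_n = 2n^2 + 2n − 3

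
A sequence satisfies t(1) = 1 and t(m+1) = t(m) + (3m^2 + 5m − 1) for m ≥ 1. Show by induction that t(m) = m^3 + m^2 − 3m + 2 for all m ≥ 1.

Base case: t(1) = 1, and 1^3 + 1^2 − 3·1 + 2 = 1.
Assume t(k) = k^3 + k^2 − 3k + 2.
Then t(k+1) = t(k) + (3k^2 + 5k − 1) = (k^3 + k^2 − 3k + 2) + (3k^2 + 5k − 1) = k^3 + 4k^2 + 2k + 1,
and (k+1)^3 + (k+1)^2 − 3·(k+1) + 2 = k^3 + 4k^2 + 2k + 1.
This completes the inductive step, so t(m) = m^3 + m^2 − 3m + 2 for all m ≥ 1.

t(m) = m^3 + m^2 − 3m + 2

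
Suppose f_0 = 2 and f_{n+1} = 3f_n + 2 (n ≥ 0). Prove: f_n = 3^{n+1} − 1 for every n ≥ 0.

Base case: f_0 = 2, and 3^{0+1} − 1 = 3 − 1 = 2.
Assume f_k = 3^{k+1} − 1 for some k ≥ 0.
Then f_{k+1} = 3f_k + 2 = 3·(3^{k+1} − 1) + 2 = 3^{k+2} − 3 + 2 = 3^{k+2} − 1.
This completes the inductive step, so f_n = 3^{n+1} − 1 for all n ≥ 0.

f_n = 3^{n+1} − 1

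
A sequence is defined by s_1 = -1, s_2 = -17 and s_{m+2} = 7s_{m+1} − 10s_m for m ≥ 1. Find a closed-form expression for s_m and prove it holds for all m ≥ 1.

Claim: s_m = -5^m + 2·2^m.

Base cases: s_1 = -1 and -5^1 + 2·2^1 = -1; s_2 = -17 and -5^2 + 2·2^2 = -17.
Assume s_j = -5^j + 2·2^j for all 1 ≤ j ≤ r, where r ≥ 2.
Then s_{r+1} = 7s_r − 10s_{r−1} = 7·(-5^r + 2·2^r) − 10·(-5^{r−1} + 2·2^{r−1}) = -(7·5 − 10)5^{r−1} + 2·(7·2 − 10)2^{r−1} = -25·5^{r−1} + 8·2^{r−1} = -5^{r+1} + 2·2^{r+1}.
This completes the inductive step, so s_m = -5^m + 2·2^m for all m ≥ 1.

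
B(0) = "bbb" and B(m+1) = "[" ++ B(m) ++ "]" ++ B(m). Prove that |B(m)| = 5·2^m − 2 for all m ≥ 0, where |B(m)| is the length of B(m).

Base case: |B(0)| = 3, and 5·2^0 − 2 = 3.
Assume |B(k)| = 5·2^k − 2.
Then |B(k+1)| = 1 + |B(k)| + 1 + |B(k)| = 2|B(k)| + 2 = 2(5·2^k − 2) + 2 = 5·2^{k+1} − 4 + 2 = 5·2^{k+1} − 2.
Hence |B(m)| = 5·2^m − 2 for every m ≥ 0, by induction.

|B(m)| = 5·2^m − 2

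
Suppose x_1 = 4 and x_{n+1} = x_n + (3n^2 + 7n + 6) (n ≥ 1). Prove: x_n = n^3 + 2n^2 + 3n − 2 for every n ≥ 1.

Base case: x_1 = 4, and 1^3 + 2·1^2 + 3·1 − 2 = 4.
Assume x_r = r^3 + 2r^2 + 3r − 2.
Then x_{r+1} = x_r + (3r^2 + 7r + 6) = (r^3 + 2r^2 + 3r − 2) + (3r^2 + 7r + 6) = r^3 + 5r^2 + 10r + 4,
and (r+1)^3 + 2·(r+1)^2 + 3·(r+1) − 2 = r^3 + 5r^2 + 10r + 4.
Hence x_n = n^3 + 2n^2 + 3n − 2 for every n ≥ 1, by induction.

x_n = n^3 + 2n^2 + 3n − 2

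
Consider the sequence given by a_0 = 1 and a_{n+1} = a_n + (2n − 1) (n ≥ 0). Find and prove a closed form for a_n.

Claim: a_n = n^2 − 2n + 1.

Base case: a_0 = 1, and 0^2 − 2·0 + 1 = 1.
Assume a_m = m^2 − 2m + 1.
Then a_{m+1} = a_m + (2m − 1) = (m^2 − 2m + 1) + (2m − 1) = m^2,
and (m+1)^2 − 2·(m+1) + 1 = m^2.
This completes the inductive step, so a_n = n^2 − 2n + 1 for all n ≥ 0.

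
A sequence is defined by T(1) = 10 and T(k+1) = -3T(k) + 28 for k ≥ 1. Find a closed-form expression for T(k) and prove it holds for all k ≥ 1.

Claim: T(k) = -(-3)^k + 7.

Base case: T(1) = 10, and -(-3)^1 + 7 = 3 + 7 = 10.
Assume T(j) = -(-3)^j + 7 for some j ≥ 1.
Then T(j+1) = -3T(j) + 28 = -3·(-(-3)^j + 7) + 28 = 3·(-3)^j − 21 + 28 = -(-3)^{j+1} + 7.
Hence T(k) = -(-3)^k + 7 for every k ≥ 1, by induction.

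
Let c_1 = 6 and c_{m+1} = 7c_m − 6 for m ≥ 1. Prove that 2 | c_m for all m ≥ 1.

Base case: c_1 = 6 = 2·3, so 2 | c_1.
Assume 2 | c_k, so c_k = 2t for some integer t.
Then c_{k+1} = 7c_k − 6 = 7·(2t) − 6 = 2(7t − 3), so 2 | c_{k+1}.
This completes the inductive step, so 2 | c_m for all m ≥ 1.

2 | c_m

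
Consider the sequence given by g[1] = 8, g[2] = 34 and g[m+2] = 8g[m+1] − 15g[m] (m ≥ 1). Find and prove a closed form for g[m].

Claim: g[m] = 5^m + 3^m.

Base cases: g[1] = 8 and 5^1 + 3^1 = 8; g[2] = 34 and 5^2 + 3^2 = 34.
Assume g[i] = 5^i + 3^i for all 1 ≤ i ≤ j, where j ≥ 2.
Then g[j+1] = 8g[j] − 15g[j−1] = 8·(5^j + 3^j) − 15·(5^{j−1} + 3^{j−1}) = (8·5 − 15)5^{j−1} + (8·3 − 15)3^{j−1} = 25·5^{j−1} + 9·3^{j−1} = 5^{j+1} + 3^{j+1}.
This completes the inductive step, so g[m] = 5^m + 3^m for all m ≥ 1.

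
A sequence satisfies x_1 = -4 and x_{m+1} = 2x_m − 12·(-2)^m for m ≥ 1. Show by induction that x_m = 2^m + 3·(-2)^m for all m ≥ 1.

Base case: x_1 = -4, and 2^1 + 3·(-2)^1 = 2 − 6 = -4.
Assume x_r = 2^r + 3·(-2)^r for some r ≥ 1.
Then x_{r+1} = 2x_r − 12·(-2)^r = 2·(2^r + 3·(-2)^r) − 12·(-2)^r = 2^{r+1} + 6·(-2)^r − 12·(-2)^r = 2^{r+1} − 6·(-2)^r = 2^{r+1} + 3·(-2)^{r+1}.
Hence x_m = 2^m + 3·(-2)^m for every m ≥ 1, by induction.

x_m = 2^m + 3·(-2)^m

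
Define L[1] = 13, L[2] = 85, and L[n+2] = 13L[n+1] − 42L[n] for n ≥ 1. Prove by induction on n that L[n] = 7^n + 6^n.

Base cases: L[1] = 13 and 7^1 + 6^1 = 13; L[2] = 85 and 7^2 + 6^2 = 85.
Assume L[j] = 7^j + 6^j for all 1 ≤ j ≤ m, where m ≥ 2.
Then L[m+1] = 13L[m] − 42L[m−1] = 13·(7^m + 6^m) − 42·(7^{m−1} + 6^{m−1}) = (13·7 − 42)7^{m−1} + (13·6 − 42)6^{m−1} = 49·7^{m−1} + 36·6^{m−1} = 7^{m+1} + 6^{m+1}.
Hence L[n] = 7^n + 6^n for every n ≥ 1, by strong induction.

L[n] = 7^n + 6^n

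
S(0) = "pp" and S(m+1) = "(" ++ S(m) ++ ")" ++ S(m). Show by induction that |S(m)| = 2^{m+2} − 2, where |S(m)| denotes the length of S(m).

Base case: |S(0)| = 2, and 2^{0+2} − 2 = 2.
Assume |S(k)| = 2^{k+2} − 2.
Then |S(k+1)| = 1 + |S(k)| + 1 + |S(k)| = 2|S(k)| + 2 = 2(2^{k+2} − 2) + 2 = 2^{k+3} − 4 + 2 = 2^{k+3} − 2.
This completes the inductive step, so |S(m)| = 2^{m+2} − 2 for all m ≥ 0.

|S(m)| = 2^{m+2} − 2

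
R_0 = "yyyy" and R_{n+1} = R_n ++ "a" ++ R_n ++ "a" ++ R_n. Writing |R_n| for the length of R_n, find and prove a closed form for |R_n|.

Claim: |R_n| = 5·3^n − 1.

Base case: |R_0| = 4, and 5·3^0 − 1 = 4.
Assume |R_j| = 5·3^j − 1.
Then |R_{j+1}| = 3|R_j| + 2 = 3(5·3^j − 1) + 2 = 5·3^{j+1} − 3 + 2 = 5·3^{j+1} − 1.
This completes the inductive step, so |R_n| = 5·3^n − 1 for all n ≥ 0.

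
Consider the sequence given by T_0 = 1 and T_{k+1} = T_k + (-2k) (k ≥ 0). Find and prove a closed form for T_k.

Claim: T_k = -k^2 + k + 1.

Base case: T_0 = 1, and -0^2 + 0 + 1 = 1.
Assume T_m = -m^2 + m + 1.
Then T_{m+1} = T_m + (-2m) = (-m^2 + m + 1) + (-2m) = -m^2 − m + 1,
and -(m+1)^2 + (m+1) + 1 = -m^2 − m + 1.
By induction, T_k = -k^2 + k + 1 for all k ≥ 0.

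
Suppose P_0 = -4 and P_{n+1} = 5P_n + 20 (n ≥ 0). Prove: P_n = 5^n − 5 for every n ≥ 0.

Base case: P_0 = -4, and 5^0 − 5 = 1 − 5 = -4.
Assume P_j = 5^j − 5 for some j ≥ 0.
Then P_{j+1} = 5P_j + 20 = 5·(5^j − 5) + 20 = 5^{j+1} − 25 + 20 = 5^{j+1} − 5.
This completes the inductive step, so P_n = 5^n − 5 for all n ≥ 0.

P_n = 5^n − 5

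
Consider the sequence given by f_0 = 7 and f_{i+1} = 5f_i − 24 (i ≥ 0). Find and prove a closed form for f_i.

Claim: f_i = 5^i + 6.

Base case: f_0 = 7, and 5^0 + 6 = 1 + 6 = 7.
Assume f_k = 5^k + 6 for some k ≥ 0.
Then f_{k+1} = 5f_k − 24 = 5·(5^k + 6) − 24 = 5^{k+1} + 30 − 24 = 5^{k+1} + 6.
This completes the inductive step, so f_i = 5^i + 6 for all i ≥ 0.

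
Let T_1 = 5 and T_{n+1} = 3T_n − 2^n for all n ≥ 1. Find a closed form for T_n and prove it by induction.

Claim: T_n = 3^n + 2^n.

Base case: T_1 = 5, and 3^1 + 2^1 = 3 + 2 = 5.
Assume T_k = 3^k + 2^k for some k ≥ 1.
Then T_{k+1} = 3T_k − 2^k = 3·(3^k + 2^k) − 2^k = 3^{k+1} + 3·2^k − 2^k = 3^{k+1} + 2·2^k = 3^{k+1} + 2^{k+1}.
Hence T_n = 3^n + 2^n for every n ≥ 1, by induction.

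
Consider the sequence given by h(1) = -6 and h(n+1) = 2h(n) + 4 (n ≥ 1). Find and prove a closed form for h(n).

Claim: h(n) = -2^n − 4.

Base case: h(1) = -6, and -2^1 − 4 = -2 − 4 = -6.
Assume h(r) = -2^r − 4 for some r ≥ 1.
Then h(r+1) = 2h(r) + 4 = 2·(-2^r − 4) + 4 = -2^{r+1} − 8 + 4 = -2^{r+1} − 4.
Hence h(n) = -2^n − 4 for every n ≥ 1, by induction.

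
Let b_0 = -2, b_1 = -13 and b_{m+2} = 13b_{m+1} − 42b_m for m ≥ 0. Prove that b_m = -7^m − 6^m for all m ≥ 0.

Base cases: b_0 = -2 and -7^0 − 6^0 = -2; b_1 = -13 and -7^1 − 6^1 = -13.
Assume b_j = -7^j − 6^j for all 0 ≤ j ≤ r, where r ≥ 1.
Then b_{r+1} = 13b_r − 42b_{r−1} = 13·(-7^r − 6^r) − 42·(-7^{r−1} − 6^{r−1}) = -(13·7 − 42)7^{r−1} − (13·6 − 42)6^{r−1} = -49·7^{r−1} − 36·6^{r−1} = -7^{r+1} − 6^{r+1}.
So the formula holds for r+1, and by strong induction b_m = -7^m − 6^m for all m ≥ 0.

b_m = -7^m − 6^m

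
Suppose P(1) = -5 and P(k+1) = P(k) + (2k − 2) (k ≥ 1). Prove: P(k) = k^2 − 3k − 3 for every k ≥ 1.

Base case: P(1) = -5, and 1^2 − 3·1 − 3 = -5.
Assume P(j) = j^2 − 3j − 3.
Then P(j+1) = P(j) + (2j − 2) = (j^2 − 3j − 3) + (2j − 2) = j^2 − j − 5,
and (j+1)^2 − 3·(j+1) − 3 = j^2 − j − 5.
This completes the inductive step, so P(k) = k^2 − 3k − 3 for all k ≥ 1.

P(k) = k^2 − 3k − 3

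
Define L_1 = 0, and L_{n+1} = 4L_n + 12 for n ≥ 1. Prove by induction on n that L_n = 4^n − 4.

Base case: L_1 = 0, and 4^1 − 4 = 4 − 4 = 0.
Assume L_r = 4^r − 4 for some r ≥ 1.
Then L_{r+1} = 4L_r + 12 = 4·(4^r − 4) + 12 = 4^{r+1} − 16 + 12 = 4^{r+1} − 4.
By induction, L_n = 4^n − 4 for all n ≥ 1.

L_n = 4^n − 4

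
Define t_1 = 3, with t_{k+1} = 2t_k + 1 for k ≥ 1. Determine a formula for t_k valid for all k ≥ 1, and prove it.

Claim: t_k = 2^{k+1} − 1.

Base case: t_1 = 3, and 2^{1+1} − 1 = 4 − 1 = 3.
Assume t_r = 2^{r+1} − 1 for some r ≥ 1.
Then t_{r+1} = 2t_r + 1 = 2·(2^{r+1} − 1) + 1 = 2^{r+2} − 2 + 1 = 2^{r+2} − 1.
This completes the inductive step, so t_k = 2^{k+1} − 1 for all k ≥ 1.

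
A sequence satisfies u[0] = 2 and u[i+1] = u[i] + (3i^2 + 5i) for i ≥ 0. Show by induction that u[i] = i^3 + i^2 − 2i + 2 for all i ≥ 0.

Base case: u[0] = 2, and 0^3 + 0^2 − 2·0 + 2 = 2.
Assume u[r] = r^3 + r^2 − 2r + 2.
Then u[r+1] = u[r] + (3r^2 + 5r) = (r^3 + r^2 − 2r + 2) + (3r^2 + 5r) = r^3 + 4r^2 + 3r + 2,
and (r+1)^3 + (r+1)^2 − 2·(r+1) + 2 = r^3 + 4r^2 + 3r + 2.
Hence u[i] = i^3 + i^2 − 2i + 2 for every i ≥ 0, by induction.

u[i] = i^3 + i^2 − 2i + 2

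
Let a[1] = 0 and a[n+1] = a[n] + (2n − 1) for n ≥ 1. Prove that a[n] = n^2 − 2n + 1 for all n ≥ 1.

Base case: a[1] = 0, and 1^2 − 2·1 + 1 = 0.
Assume a[k] = k^2 − 2k + 1.
Then a[k+1] = a[k] + (2k − 1) = (k^2 − 2k + 1) + (2k − 1) = k^2,
and (k+1)^2 − 2·(k+1) + 1 = k^2.
Hence a[n] = n^2 − 2n + 1 for every n ≥ 1, by induction.

a[n] = n^2 − 2n + 1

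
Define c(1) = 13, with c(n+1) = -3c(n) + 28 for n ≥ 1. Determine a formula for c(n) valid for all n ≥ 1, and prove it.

Claim: c(n) = -2·(-3)^n + 7.

Base case: c(1) = 13, and -2·(-3)^1 + 7 = 6 + 7 = 13.
Assume c(j) = -2·(-3)^j + 7 for some j ≥ 1.
Then c(j+1) = -3c(j) + 28 = -3·(-2·(-3)^j + 7) + 28 = 6·(-3)^j − 21 + 28 = -2·(-3)^{j+1} + 7.
This completes the inductive step, so c(n) = -2·(-3)^n + 7 for all n ≥ 1.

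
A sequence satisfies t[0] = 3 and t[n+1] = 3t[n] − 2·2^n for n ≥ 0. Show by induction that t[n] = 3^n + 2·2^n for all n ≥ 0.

Base case: t[0] = 3, and 3^0 + 2·2^0 = 1 + 2 = 3.
Assume t[r] = 3^r + 2·2^r for some r ≥ 0.
Then t[r+1] = 3t[r] − 2·2^r = 3·(3^r + 2·2^r) − 2·2^r = 3^{r+1} + 6·2^r − 2·2^r = 3^{r+1} + 4·2^r = 3^{r+1} + 2·2^{r+1}.
Hence t[n] = 3^n + 2·2^n for every n ≥ 0, by induction.

t[n] = 3^n + 2·2^n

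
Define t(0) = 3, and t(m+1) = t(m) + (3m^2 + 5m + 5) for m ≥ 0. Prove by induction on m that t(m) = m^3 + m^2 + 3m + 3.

Base case: t(0) = 3, and 0^3 + 0^2 + 3·0 + 3 = 3.
Assume t(r) = r^3 + r^2 + 3r + 3.
Then t(r+1) = t(r) + (3r^2 + 5r + 5) = (r^3 + r^2 + 3r + 3) + (3r^2 + 5r + 5) = r^3 + 4r^2 + 8r + 8,
and (r+1)^3 + (r+1)^2 + 3·(r+1) + 3 = r^3 + 4r^2 + 8r + 8.
This completes the inductive step, so t(m) = m^3 + m^2 + 3m + 3 for all m ≥ 0.

t(m) = m^3 + m^2 + 3m + 3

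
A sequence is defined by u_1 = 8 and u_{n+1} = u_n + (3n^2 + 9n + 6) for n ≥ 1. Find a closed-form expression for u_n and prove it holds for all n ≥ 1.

Claim: u_n = n^3 + 3n^2 + 2n + 2.

Base case: u_1 = 8, and 1^3 + 3·1^2 + 2·1 + 2 = 8.
Assume u_m = m^3 + 3m^2 + 2m + 2.
Then u_{m+1} = u_m + (3m^2 + 9m + 6) = (m^3 + 3m^2 + 2m + 2) + (3m^2 + 9m + 6) = m^3 + 6m^2 + 11m + 8,
and (m+1)^3 + 3·(m+1)^2 + 2·(m+1) + 2 = m^3 + 6m^2 + 11m + 8.
Hence u_n = n^3 + 3n^2 + 2n + 2 for every n ≥ 1, by induction.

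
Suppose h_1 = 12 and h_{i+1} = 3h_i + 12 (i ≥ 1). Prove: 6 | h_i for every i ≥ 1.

Base case: h_1 = 12 = 6·2, so 6 | h_1.
Assume 6 | h_k, so h_k = 6t for some integer t.
Then h_{k+1} = 3h_k + 12 = 3·(6t) + 12 = 6(3t + 2), so 6 | h_{k+1}.
So the property holds for k+1, and by induction 6 | h_i for all i ≥ 1.

6 | h_i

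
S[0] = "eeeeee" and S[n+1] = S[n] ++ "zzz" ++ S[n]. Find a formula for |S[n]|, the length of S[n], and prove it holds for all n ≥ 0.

Claim: |S[n]| = 9·2^n − 3.

Base case: |S[0]| = 6, and 9·2^0 − 3 = 6.
Assume |S[m]| = 9·2^m − 3.
Then |S[m+1]| = |S[m]| + 3 + |S[m]| = 2|S[m]| + 3 = 2(9·2^m − 3) + 3 = 9·2^{m+1} − 6 + 3 = 9·2^{m+1} − 3.
Hence |S[n]| = 9·2^n − 3 for every n ≥ 0, by induction.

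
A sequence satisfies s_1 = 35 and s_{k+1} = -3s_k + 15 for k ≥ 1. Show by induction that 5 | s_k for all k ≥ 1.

Base case: s_1 = 35 = 5·7, so 5 | s_1.
Assume 5 | s_m, so s_m = 5t for some integer t.
Then s_{m+1} = -3s_m + 15 = -3·(5t) + 15 = 5(-3t + 3), so 5 | s_{m+1}.
So the property holds for m+1, and by induction 5 | s_k for all k ≥ 1.

5 | s_k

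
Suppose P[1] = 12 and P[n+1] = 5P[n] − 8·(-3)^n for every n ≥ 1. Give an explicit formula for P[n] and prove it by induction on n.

Claim: P[n] = 3·5^n + (-3)^n.

Base case: P[1] = 12, and 3·5^1 + (-3)^1 = 15 − 3 = 12.
Assume P[j] = 3·5^j + (-3)^j for some j ≥ 1.
Then P[j+1] = 5P[j] − 8·(-3)^j = 5·(3·5^j + (-3)^j) − 8·(-3)^j = 3·5^{j+1} + 5·(-3)^j − 8·(-3)^j = 3·5^{j+1} − 3·(-3)^j = 3·5^{j+1} + (-3)^{j+1}.
This completes the inductive step, so P[n] = 3·5^n + (-3)^n for all n ≥ 1.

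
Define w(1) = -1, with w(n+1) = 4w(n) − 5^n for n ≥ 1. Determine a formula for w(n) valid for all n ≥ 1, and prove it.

Claim: w(n) = 4^n − 5^n.

Base case: w(1) = -1, and 4^1 − 5^1 = 4 − 5 = -1.
Assume w(k) = 4^k − 5^k for some k ≥ 1.
Then w(k+1) = 4w(k) − 5^k = 4·(4^k − 5^k) − 5^k = 4^{k+1} − 4·5^k − 5^k = 4^{k+1} − 5·5^k = 4^{k+1} − 5^{k+1}.
By induction, w(n) = 4^n − 5^n for all n ≥ 1.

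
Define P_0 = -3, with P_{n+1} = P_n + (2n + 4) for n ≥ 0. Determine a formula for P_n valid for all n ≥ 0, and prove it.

Claim: P_n = n^2 + 3n − 3.

Base case: P_0 = -3, and 0^2 + 3·0 − 3 = -3.
Assume P_m = m^2 + 3m − 3.
Then P_{m+1} = P_m + (2m + 4) = (m^2 + 3m − 3) + (2m + 4) = m^2 + 5m + 1,
and (m+1)^2 + 3·(m+1) − 3 = m^2 + 5m + 1.
By induction, P_n = n^2 + 3n − 3 for all n ≥ 0.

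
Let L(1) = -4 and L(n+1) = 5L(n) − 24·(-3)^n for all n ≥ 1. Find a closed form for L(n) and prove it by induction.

Claim: L(n) = 5^n + 3·(-3)^n.

Base case: L(1) = -4, and 5^1 + 3·(-3)^1 = 5 − 9 = -4.
Assume L(m) = 5^m + 3·(-3)^m for some m ≥ 1.
Then L(m+1) = 5L(m) − 24·(-3)^m = 5·(5^m + 3·(-3)^m) − 24·(-3)^m = 5^{m+1} + 15·(-3)^m − 24·(-3)^m = 5^{m+1} − 9·(-3)^m = 5^{m+1} + 3·(-3)^{m+1}.
Hence L(n) = 5^n + 3·(-3)^n for every n ≥ 1, by induction.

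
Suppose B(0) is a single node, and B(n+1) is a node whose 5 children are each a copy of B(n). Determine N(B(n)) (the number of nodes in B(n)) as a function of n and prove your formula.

Claim: N(B(n)) = (5^{n+1} − 1)/4.

Base case: N(B(0)) = 1, and (5^{0+1} − 1)/4 = 1.
Assume N(B(j)) = (5^{j+1} − 1)/4.
Then N(B(j+1)) = 1 + 5N(B(j)) = 1 + 5·(5^{j+1} − 1)/4 = 1 + (5^{j+2} − 5)/4 = (4 + 5^{j+2} − 5)/4 = (5^{j+2} − 1)/4.
Hence N(B(n)) = (5^{n+1} − 1)/4 for every n ≥ 0, by induction.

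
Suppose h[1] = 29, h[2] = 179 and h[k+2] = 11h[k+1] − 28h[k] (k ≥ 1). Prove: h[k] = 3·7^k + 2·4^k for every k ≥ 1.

Base cases: h[1] = 29 and 3·7^1 + 2·4^1 = 29; h[2] = 179 and 3·7^2 + 2·4^2 = 179.
Assume h[j] = 3·7^j + 2·4^j for all 1 ≤ j ≤ r, where r ≥ 2.
Then h[r+1] = 11h[r] − 28h[r−1] = 11·(3·7^r + 2·4^r) − 28·(3·7^{r−1} + 2·4^{r−1}) = 3·(11·7 − 28)7^{r−1} + 2·(11·4 − 28)4^{r−1} = 147·7^{r−1} + 32·4^{r−1} = 3·7^{r+1} + 2·4^{r+1}.
So the formula holds for r+1, and by strong induction h[k] = 3·7^k + 2·4^k for all k ≥ 1.

h[k] = 3·7^k + 2·4^k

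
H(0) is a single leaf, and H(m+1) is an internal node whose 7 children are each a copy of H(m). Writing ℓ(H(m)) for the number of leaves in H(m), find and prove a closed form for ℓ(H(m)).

Claim: ℓ(H(m)) = 7^m.

Base case: ℓ(H(0)) = 1, and 7^0 = 1.
Assume ℓ(H(k)) = 7^k.
Then ℓ(H(k+1)) = 7·ℓ(H(k)) = 7·7^k = 7^{k+1}.
By induction, ℓ(H(m)) = 7^m for all m ≥ 0.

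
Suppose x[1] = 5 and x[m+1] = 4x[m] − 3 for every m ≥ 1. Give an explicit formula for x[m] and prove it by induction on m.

Claim: x[m] = 4^m + 1.

Base case: x[1] = 5, and 4^1 + 1 = 4 + 1 = 5.
Assume x[k] = 4^k + 1 for some k ≥ 1.
Then x[k+1] = 4x[k] − 3 = 4·(4^k + 1) − 3 = 4^{k+1} + 4 − 3 = 4^{k+1} + 1.
This completes the inductive step, so x[m] = 4^m + 1 for all m ≥ 1.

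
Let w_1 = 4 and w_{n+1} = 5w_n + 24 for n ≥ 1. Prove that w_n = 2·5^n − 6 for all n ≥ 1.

Base case: w_1 = 4, and 2·5^1 − 6 = 10 − 6 = 4.
Assume w_k = 2·5^k − 6 for some k ≥ 1.
Then w_{k+1} = 5w_k + 24 = 5·(2·5^k − 6) + 24 = 10·5^k − 30 + 24 = 2·5^{k+1} − 6.
So the formula holds for k+1, and by induction w_n = 2·5^n − 6 for all n ≥ 1.

w_n = 2·5^n − 6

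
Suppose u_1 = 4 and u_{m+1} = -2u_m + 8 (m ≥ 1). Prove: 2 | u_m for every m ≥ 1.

Base case: u_1 = 4 = 2·2, so 2 | u_1.
Assume 2 | u_r, so u_r = 2t for some integer t.
Then u_{r+1} = -2u_r + 8 = -2·(2t) + 8 = 2(-2t + 4), so 2 | u_{r+1}.
So the property holds for r+1, and by induction 2 | u_m for all m ≥ 1.

2 | u_m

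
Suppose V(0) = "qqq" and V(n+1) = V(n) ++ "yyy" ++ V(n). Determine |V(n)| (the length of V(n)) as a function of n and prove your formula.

Claim: |V(n)| = 6·2^n − 3.

Base case: |V(0)| = 3, and 6·2^0 − 3 = 3.
Assume |V(m)| = 6·2^m − 3.
Then |V(m+1)| = |V(m)| + 3 + |V(m)| = 2|V(m)| + 3 = 2(6·2^m − 3) + 3 = 6·2^{m+1} − 6 + 3 = 6·2^{m+1} − 3.
By induction, |V(n)| = 6·2^n − 3 for all n ≥ 0.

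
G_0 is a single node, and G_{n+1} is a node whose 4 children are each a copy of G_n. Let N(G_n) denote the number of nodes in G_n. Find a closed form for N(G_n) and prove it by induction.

Claim: N(G_n) = (4^{n+1} − 1)/3.

Base case: N(G_0) = 1, and (4^{0+1} − 1)/3 = 1.
Assume N(G_k) = (4^{k+1} − 1)/3.
Then N(G_{k+1}) = 1 + 4N(G_k) = 1 + 4·(4^{k+1} − 1)/3 = 1 + (4^{k+2} − 4)/3 = (3 + 4^{k+2} − 4)/3 = (4^{k+2} − 1)/3.
By induction, N(G_n) = (4^{n+1} − 1)/3 for all n ≥ 0.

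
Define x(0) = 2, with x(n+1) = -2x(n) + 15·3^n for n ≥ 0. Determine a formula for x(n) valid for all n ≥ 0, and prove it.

Claim: x(n) = -(-2)^n + 3·3^n.

Base case: x(0) = 2, and -(-2)^0 + 3·3^0 = -1 + 3 = 2.
Assume x(j) = -(-2)^j + 3·3^j for some j ≥ 0.
Then x(j+1) = -2x(j) + 15·3^j = -2·(-(-2)^j + 3·3^j) + 15·3^j = -(-2)^{j+1} − 6·3^j + 15·3^j = -(-2)^{j+1} + 9·3^j = -(-2)^{j+1} + 3·3^{j+1}.
This completes the inductive step, so x(n) = -(-2)^n + 3·3^n for all n ≥ 0.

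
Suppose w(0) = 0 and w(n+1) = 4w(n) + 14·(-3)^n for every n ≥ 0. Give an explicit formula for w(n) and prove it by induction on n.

Claim: w(n) = 2·4^n − 2·(-3)^n.

Base case: w(0) = 0, and 2·4^0 − 2·(-3)^0 = 2 − 2 = 0.
Assume w(k) = 2·4^k − 2·(-3)^k for some k ≥ 0.
Then w(k+1) = 4w(k) + 14·(-3)^k = 4·(2·4^k − 2·(-3)^k) + 14·(-3)^k = 2·4^{k+1} − 8·(-3)^k + 14·(-3)^k = 2·4^{k+1} + 6·(-3)^k = 2·4^{k+1} − 2·(-3)^{k+1}.
So the formula holds for k+1, and by induction w(n) = 2·4^n − 2·(-3)^n for all n ≥ 0.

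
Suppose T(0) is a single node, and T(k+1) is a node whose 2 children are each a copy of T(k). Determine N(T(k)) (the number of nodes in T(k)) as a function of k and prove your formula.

Claim: N(T(k)) = 2^{k+1} − 1.

Base case: N(T(0)) = 1, and 2^{0+1} − 1 = 1.
Assume N(T(r)) = 2^{r+1} − 1.
Then N(T(r+1)) = 1 + 2N(T(r)) = 1 + 2(2^{r+1} − 1) = 2^{r+2} − 2 + 1 = 2^{r+2} − 1.
This completes the inductive step, so N(T(k)) = 2^{k+1} − 1 for all k ≥ 0.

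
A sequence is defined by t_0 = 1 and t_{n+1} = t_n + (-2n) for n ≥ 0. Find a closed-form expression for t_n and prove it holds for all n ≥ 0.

Claim: t_n = -n^2 + n + 1.

Base case: t_0 = 1, and -0^2 + 0 + 1 = 1.
Assume t_m = -m^2 + m + 1.
Then t_{m+1} = t_m + (-2m) = (-m^2 + m + 1) + (-2m) = -m^2 − m + 1,
and -(m+1)^2 + (m+1) + 1 = -m^2 − m + 1.
This completes the inductive step, so t_n = -n^2 + n + 1 for all n ≥ 0.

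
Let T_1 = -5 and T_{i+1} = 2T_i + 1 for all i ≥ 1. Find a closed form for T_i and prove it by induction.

Claim: T_i = -2^{i+1} − 1.

Base case: T_1 = -5, and -2^{1+1} − 1 = -4 − 1 = -5.
Assume T_m = -2^{m+1} − 1 for some m ≥ 1.
Then T_{m+1} = 2T_m + 1 = 2·(-2^{m+1} − 1) + 1 = -2^{m+2} − 2 + 1 = -2^{m+2} − 1.
So the formula holds for m+1, and by induction T_i = -2^{i+1} − 1 for all i ≥ 1.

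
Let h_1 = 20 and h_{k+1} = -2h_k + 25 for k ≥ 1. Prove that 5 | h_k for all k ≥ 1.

Base case: h_1 = 20 = 5·4, so 5 | h_1.
Assume 5 | h_m, so h_m = 5t for some integer t.
Then h_{m+1} = -2h_m + 25 = -2·(5t) + 25 = 5(-2t + 5), so 5 | h_{m+1}.
So the property holds for m+1, and by induction 5 | h_k for all k ≥ 1.

5 | h_k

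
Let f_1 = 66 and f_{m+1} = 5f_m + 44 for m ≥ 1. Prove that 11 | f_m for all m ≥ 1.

Base case: f_1 = 66 = 11·6, so 11 | f_1.
Assume 11 | f_k, so f_k = 11t for some integer t.
Then f_{k+1} = 5f_k + 44 = 5·(11t) + 44 = 11(5t + 4), so 11 | f_{k+1}.
This completes the inductive step, so 11 | f_m for all m ≥ 1.

11 | f_m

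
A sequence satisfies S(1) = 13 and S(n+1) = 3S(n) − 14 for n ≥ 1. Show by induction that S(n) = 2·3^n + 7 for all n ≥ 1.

Base case: S(1) = 13, and 2·3^1 + 7 = 6 + 7 = 13.
Assume S(k) = 2·3^k + 7 for some k ≥ 1.
Then S(k+1) = 3S(k) − 14 = 3·(2·3^k + 7) − 14 = 6·3^k + 21 − 14 = 2·3^{k+1} + 7.
This completes the inductive step, so S(n) = 2·3^n + 7 for all n ≥ 1.

S(n) = 2·3^n + 7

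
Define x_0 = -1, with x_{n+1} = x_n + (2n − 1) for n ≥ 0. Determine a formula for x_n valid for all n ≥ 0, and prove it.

Claim: x_n = n^2 − 2n − 1.

Base case: x_0 = -1, and 0^2 − 2·0 − 1 = -1.
Assume x_r = r^2 − 2r − 1.
Then x_{r+1} = x_r + (2r − 1) = (r^2 − 2r − 1) + (2r − 1) = r^2 − 2,
and (r+1)^2 − 2·(r+1) − 1 = r^2 − 2.
This completes the inductive step, so x_n = n^2 − 2n − 1 for all n ≥ 0.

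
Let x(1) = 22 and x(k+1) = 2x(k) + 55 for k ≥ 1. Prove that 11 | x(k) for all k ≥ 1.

Base case: x(1) = 22 = 11·2, so 11 | x(1).
Assume 11 | x(m), so x(m) = 11t for some integer t.
Then x(m+1) = 2x(m) + 55 = 2·(11t) + 55 = 11(2t + 5), so 11 | x(m+1).
Hence 11 | x(k) for every k ≥ 1, by induction.

11 | x(k)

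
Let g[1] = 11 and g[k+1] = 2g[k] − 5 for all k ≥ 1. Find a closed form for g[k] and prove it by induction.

Claim: g[k] = 3·2^k + 5.

Base case: g[1] = 11, and 3·2^1 + 5 = 6 + 5 = 11.
Assume g[j] = 3·2^j + 5 for some j ≥ 1.
Then g[j+1] = 2g[j] − 5 = 2·(3·2^j + 5) − 5 = 6·2^j + 10 − 5 = 3·2^{j+1} + 5.
This completes the inductive step, so g[k] = 3·2^k + 5 for all k ≥ 1.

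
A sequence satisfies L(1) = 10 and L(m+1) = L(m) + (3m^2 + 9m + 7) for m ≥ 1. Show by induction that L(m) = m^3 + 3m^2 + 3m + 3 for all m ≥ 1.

Base case: L(1) = 10, and 1^3 + 3·1^2 + 3·1 + 3 = 10.
Assume L(r) = r^3 + 3r^2 + 3r + 3.
Then L(r+1) = L(r) + (3r^2 + 9r + 7) = (r^3 + 3r^2 + 3r + 3) + (3r^2 + 9r + 7) = r^3 + 6r^2 + 12r + 10,
and (r+1)^3 + 3·(r+1)^2 + 3·(r+1) + 3 = r^3 + 6r^2 + 12r + 10.
By induction, L(m) = m^3 + 3m^2 + 3m + 3 for all m ≥ 1.

L(m) = m^3 + 3m^2 + 3m + 3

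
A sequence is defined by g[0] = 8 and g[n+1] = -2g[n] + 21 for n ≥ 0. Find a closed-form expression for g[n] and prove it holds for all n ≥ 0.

Claim: g[n] = (-2)^n + 7.

Base case: g[0] = 8, and (-2)^0 + 7 = 1 + 7 = 8.
Assume g[j] = (-2)^j + 7 for some j ≥ 0.
Then g[j+1] = -2g[j] + 21 = -2·((-2)^j + 7) + 21 = -2·(-2)^j − 14 + 21 = (-2)^{j+1} + 7.
By induction, g[n] = (-2)^n + 7 for all n ≥ 0.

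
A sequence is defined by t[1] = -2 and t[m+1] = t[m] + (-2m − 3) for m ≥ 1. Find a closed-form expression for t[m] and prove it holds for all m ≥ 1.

Claim: t[m] = -m^2 − 2m + 1.

Base case: t[1] = -2, and -1^2 − 2·1 + 1 = -2.
Assume t[r] = -r^2 − 2r + 1.
Then t[r+1] = t[r] + (-2r − 3) = (-r^2 − 2r + 1) + (-2r − 3) = -r^2 − 4r − 2,
and -(r+1)^2 − 2·(r+1) + 1 = -r^2 − 4r − 2.
By induction, t[m] = -m^2 − 2m + 1 for all m ≥ 1.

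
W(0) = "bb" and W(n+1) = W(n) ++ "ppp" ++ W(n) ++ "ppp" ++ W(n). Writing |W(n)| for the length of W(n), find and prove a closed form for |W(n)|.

Claim: |W(n)| = 5·3^n − 3.

Base case: |W(0)| = 2, and 5·3^0 − 3 = 2.
Assume |W(m)| = 5·3^m − 3.
Then |W(m+1)| = 3|W(m)| + 6 = 3(5·3^m − 3) + 6 = 5·3^{m+1} − 9 + 6 = 5·3^{m+1} − 3.
This completes the inductive step, so |W(n)| = 5·3^n − 3 for all n ≥ 0.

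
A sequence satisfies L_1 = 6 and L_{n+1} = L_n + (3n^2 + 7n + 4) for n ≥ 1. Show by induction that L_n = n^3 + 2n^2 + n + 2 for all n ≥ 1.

Base case: L_1 = 6, and 1^3 + 2·1^2 + 1 + 2 = 6.
Assume L_j = j^3 + 2j^2 + j + 2.
Then L_{j+1} = L_j + (3j^2 + 7j + 4) = (j^3 + 2j^2 + j + 2) + (3j^2 + 7j + 4) = j^3 + 5j^2 + 8j + 6,
and (j+1)^3 + 2·(j+1)^2 + (j+1) + 2 = j^3 + 5j^2 + 8j + 6.
By induction, L_n = n^3 + 2n^2 + n + 2 for all n ≥ 1.

L_n = n^3 + 2n^2 + n + 2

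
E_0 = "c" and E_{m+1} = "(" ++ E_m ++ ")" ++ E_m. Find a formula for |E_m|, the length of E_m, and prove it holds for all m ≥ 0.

Claim: |E_m| = 3·2^m − 2.

Base case: |E_0| = 1, and 3·2^0 − 2 = 1.
Assume |E_j| = 3·2^j − 2.
Then |E_{j+1}| = 1 + |E_j| + 1 + |E_j| = 2|E_j| + 2 = 2(3·2^j − 2) + 2 = 3·2^{j+1} − 4 + 2 = 3·2^{j+1} − 2.
Hence |E_m| = 3·2^m − 2 for every m ≥ 0, by induction.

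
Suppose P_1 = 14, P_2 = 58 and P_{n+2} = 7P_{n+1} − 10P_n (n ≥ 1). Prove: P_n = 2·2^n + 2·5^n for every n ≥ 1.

Base cases: P_1 = 14 and 2·2^1 + 2·5^1 = 14; P_2 = 58 and 2·2^2 + 2·5^2 = 58.
Assume P_i = 2·2^i + 2·5^i for all 1 ≤ i ≤ j, where j ≥ 2.
Then P_{j+1} = 7P_j − 10P_{j−1} = 7·(2·2^j + 2·5^j) − 10·(2·2^{j−1} + 2·5^{j−1}) = 2·(7·2 − 10)2^{j−1} + 2·(7·5 − 10)5^{j−1} = 8·2^{j−1} + 50·5^{j−1} = 2·2^{j+1} + 2·5^{j+1}.
By strong induction, P_n = 2·2^n + 2·5^n for all n ≥ 1.

P_n = 2·2^n + 2·5^n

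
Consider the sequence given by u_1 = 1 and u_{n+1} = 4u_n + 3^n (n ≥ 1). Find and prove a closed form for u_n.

Claim: u_n = 4^n − 3^n.

Base case: u_1 = 1, and 4^1 − 3^1 = 4 − 3 = 1.
Assume u_k = 4^k − 3^k for some k ≥ 1.
Then u_{k+1} = 4u_k + 3^k = 4·(4^k − 3^k) + 3^k = 4^{k+1} − 4·3^k + 3^k = 4^{k+1} − 3·3^k = 4^{k+1} − 3^{k+1}.
Hence u_n = 4^n − 3^n for every n ≥ 1, by induction.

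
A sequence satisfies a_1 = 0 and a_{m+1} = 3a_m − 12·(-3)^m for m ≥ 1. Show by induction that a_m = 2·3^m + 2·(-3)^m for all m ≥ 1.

Base case: a_1 = 0, and 2·3^1 + 2·(-3)^1 = 6 − 6 = 0.
Assume a_j = 2·3^j + 2·(-3)^j for some j ≥ 1.
Then a_{j+1} = 3a_j − 12·(-3)^j = 3·(2·3^j + 2·(-3)^j) − 12·(-3)^j = 2·3^{j+1} + 6·(-3)^j − 12·(-3)^j = 2·3^{j+1} − 6·(-3)^j = 2·3^{j+1} + 2·(-3)^{j+1}.
Hence a_m = 2·3^m + 2·(-3)^m for every m ≥ 1, by induction.

a_m = 2·3^m + 2·(-3)^m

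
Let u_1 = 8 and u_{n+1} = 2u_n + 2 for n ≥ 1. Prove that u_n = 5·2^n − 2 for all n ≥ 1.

Base case: u_1 = 8, and 5·2^1 − 2 = 10 − 2 = 8.
Assume u_j = 5·2^j − 2 for some j ≥ 1.
Then u_{j+1} = 2u_j + 2 = 2·(5·2^j − 2) + 2 = 10·2^j − 4 + 2 = 5·2^{j+1} − 2.
By induction, u_n = 5·2^n − 2 for all n ≥ 1.

u_n = 5·2^n − 2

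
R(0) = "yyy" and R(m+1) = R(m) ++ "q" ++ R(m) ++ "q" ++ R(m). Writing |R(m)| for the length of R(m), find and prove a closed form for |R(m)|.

Claim: |R(m)| = 4·3^m − 1.

Base case: |R(0)| = 3, and 4·3^0 − 1 = 3.
Assume |R(j)| = 4·3^j − 1.
Then |R(j+1)| = 3|R(j)| + 2 = 3(4·3^j − 1) + 2 = 4·3^{j+1} − 3 + 2 = 4·3^{j+1} − 1.
This completes the inductive step, so |R(m)| = 4·3^m − 1 for all m ≥ 0.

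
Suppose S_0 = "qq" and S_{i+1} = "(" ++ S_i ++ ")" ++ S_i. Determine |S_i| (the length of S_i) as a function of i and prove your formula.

Claim: |S_i| = 2^{i+2} − 2.

Base case: |S_0| = 2, and 2^{0+2} − 2 = 2.
Assume |S_r| = 2^{r+2} − 2.
Then |S_{r+1}| = 1 + |S_r| + 1 + |S_r| = 2|S_r| + 2 = 2(2^{r+2} − 2) + 2 = 2^{r+3} − 4 + 2 = 2^{r+3} − 2.
By induction, |S_i| = 2^{i+2} − 2 for all i ≥ 0.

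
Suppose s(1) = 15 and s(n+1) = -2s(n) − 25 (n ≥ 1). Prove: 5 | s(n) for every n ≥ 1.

Base case: s(1) = 15 = 5·3, so 5 | s(1).
Assume 5 | s(m), so s(m) = 5t for some integer t.
Then s(m+1) = -2s(m) − 25 = -2·(5t) − 25 = 5(-2t − 5), so 5 | s(m+1).
So the property holds for m+1, and by induction 5 | s(n) for all n ≥ 1.

5 | s(n)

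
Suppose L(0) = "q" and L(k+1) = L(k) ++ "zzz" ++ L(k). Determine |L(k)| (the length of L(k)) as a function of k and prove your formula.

Claim: |L(k)| = 2^{k+2} − 3.

Base case: |L(0)| = 1, and 2^{0+2} − 3 = 1.
Assume |L(r)| = 2^{r+2} − 3.
Then |L(r+1)| = |L(r)| + 3 + |L(r)| = 2|L(r)| + 3 = 2(2^{r+2} − 3) + 3 = 2^{r+3} − 6 + 3 = 2^{r+3} − 3.
Hence |L(k)| = 2^{k+2} − 3 for every k ≥ 0, by induction.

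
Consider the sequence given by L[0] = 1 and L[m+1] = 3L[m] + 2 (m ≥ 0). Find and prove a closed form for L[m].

Claim: L[m] = 2·3^m − 1.

Base case: L[0] = 1, and 2·3^0 − 1 = 2 − 1 = 1.
Assume L[k] = 2·3^k − 1 for some k ≥ 0.
Then L[k+1] = 3L[k] + 2 = 3·(2·3^k − 1) + 2 = 6·3^k − 3 + 2 = 2·3^{k+1} − 1.
So the formula holds for k+1, and by induction L[m] = 2·3^m − 1 for all m ≥ 0.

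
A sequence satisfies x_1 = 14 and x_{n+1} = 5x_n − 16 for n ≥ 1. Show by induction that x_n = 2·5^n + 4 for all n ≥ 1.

Base case: x_1 = 14, and 2·5^1 + 4 = 10 + 4 = 14.
Assume x_j = 2·5^j + 4 for some j ≥ 1.
Then x_{j+1} = 5x_j − 16 = 5·(2·5^j + 4) − 16 = 10·5^j + 20 − 16 = 2·5^{j+1} + 4.
This completes the inductive step, so x_n = 2·5^n + 4 for all n ≥ 1.

x_n = 2·5^n + 4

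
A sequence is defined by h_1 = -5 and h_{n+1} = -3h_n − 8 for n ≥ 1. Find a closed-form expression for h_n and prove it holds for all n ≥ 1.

Claim: h_n = (-3)^n − 2.

Base case: h_1 = -5, and (-3)^1 − 2 = -3 − 2 = -5.
Assume h_k = (-3)^k − 2 for some k ≥ 1.
Then h_{k+1} = -3h_k − 8 = -3·((-3)^k − 2) − 8 = -3·(-3)^k + 6 − 8 = (-3)^{k+1} − 2.
Hence h_n = (-3)^n − 2 for every n ≥ 1, by induction.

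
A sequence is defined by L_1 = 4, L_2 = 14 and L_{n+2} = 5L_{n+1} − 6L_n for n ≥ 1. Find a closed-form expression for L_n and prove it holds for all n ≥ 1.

Claim: L_n = 2·3^n − 2^n.

Base cases: L_1 = 4 and 2·3^1 − 2^1 = 4; L_2 = 14 and 2·3^2 − 2^2 = 14.
Assume L_j = 2·3^j − 2^j for all 1 ≤ j ≤ r, where r ≥ 2.
Then L_{r+1} = 5L_r − 6L_{r−1} = 5·(2·3^r − 2^r) − 6·(2·3^{r−1} − 2^{r−1}) = 2·(5·3 − 6)3^{r−1} − (5·2 − 6)2^{r−1} = 18·3^{r−1} − 4·2^{r−1} = 2·3^{r+1} − 2^{r+1}.
Hence L_n = 2·3^n − 2^n for every n ≥ 1, by strong induction.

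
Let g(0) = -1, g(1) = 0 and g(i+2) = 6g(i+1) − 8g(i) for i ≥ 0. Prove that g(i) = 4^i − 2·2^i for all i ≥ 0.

Base cases: g(0) = -1 and 4^0 − 2·2^0 = -1; g(1) = 0 and 4^1 − 2·2^1 = 0.
Assume g(j) = 4^j − 2·2^j for all 0 ≤ j ≤ r, where r ≥ 1.
Then g(r+1) = 6g(r) − 8g(r−1) = 6·(4^r − 2·2^r) − 8·(4^{r−1} − 2·2^{r−1}) = (6·4 − 8)4^{r−1} − 2·(6·2 − 8)2^{r−1} = 16·4^{r−1} − 8·2^{r−1} = 4^{r+1} − 2·2^{r+1}.
Hence g(i) = 4^i − 2·2^i for every i ≥ 0, by strong induction.

g(i) = 4^i − 2·2^i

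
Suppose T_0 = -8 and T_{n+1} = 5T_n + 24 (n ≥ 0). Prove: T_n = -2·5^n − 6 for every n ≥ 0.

Base case: T_0 = -8, and -2·5^0 − 6 = -2 − 6 = -8.
Assume T_k = -2·5^k − 6 for some k ≥ 0.
Then T_{k+1} = 5T_k + 24 = 5·(-2·5^k − 6) + 24 = -10·5^k − 30 + 24 = -2·5^{k+1} − 6.
By induction, T_n = -2·5^n − 6 for all n ≥ 0.

T_n = -2·5^n − 6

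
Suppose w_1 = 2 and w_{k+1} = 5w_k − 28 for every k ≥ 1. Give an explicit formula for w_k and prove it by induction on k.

Claim: w_k = -5^k + 7.

Base case: w_1 = 2, and -5^1 + 7 = -5 + 7 = 2.
Assume w_r = -5^r + 7 for some r ≥ 1.
Then w_{r+1} = 5w_r − 28 = 5·(-5^r + 7) − 28 = -5^{r+1} + 35 − 28 = -5^{r+1} + 7.
This completes the inductive step, so w_k = -5^k + 7 for all k ≥ 1.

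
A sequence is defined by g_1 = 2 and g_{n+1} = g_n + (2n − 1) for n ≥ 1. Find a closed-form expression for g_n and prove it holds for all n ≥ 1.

Claim: g_n = n^2 − 2n + 3.

Base case: g_1 = 2, and 1^2 − 2·1 + 3 = 2.
Assume g_k = k^2 − 2k + 3.
Then g_{k+1} = g_k + (2k − 1) = (k^2 − 2k + 3) + (2k − 1) = k^2 + 2,
and (k+1)^2 − 2·(k+1) + 3 = k^2 + 2.
By induction, g_n = n^2 − 2n + 3 for all n ≥ 1.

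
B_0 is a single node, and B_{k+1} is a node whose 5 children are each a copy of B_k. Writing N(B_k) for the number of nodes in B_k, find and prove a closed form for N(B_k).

Claim: N(B_k) = (5^{k+1} − 1)/4.

Base case: N(B_0) = 1, and (5^{0+1} − 1)/4 = 1.
Assume N(B_j) = (5^{j+1} − 1)/4.
Then N(B_{j+1}) = 1 + 5N(B_j) = 1 + 5·(5^{j+1} − 1)/4 = 1 + (5^{j+2} − 5)/4 = (4 + 5^{j+2} − 5)/4 = (5^{j+2} − 1)/4.
By induction, N(B_k) = (5^{k+1} − 1)/4 for all k ≥ 0.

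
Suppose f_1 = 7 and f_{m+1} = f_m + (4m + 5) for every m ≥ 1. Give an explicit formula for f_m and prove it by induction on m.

Claim: f_m = 2m^2 + 3m + 2.

Base case: f_1 = 7, and 2·1^2 + 3·1 + 2 = 7.
Assume f_j = 2j^2 + 3j + 2.
Then f_{j+1} = f_j + (4j + 5) = (2j^2 + 3j + 2) + (4j + 5) = 2j^2 + 7j + 7,
and 2·(j+1)^2 + 3·(j+1) + 2 = 2j^2 + 7j + 7.
By induction, f_m = 2m^2 + 3m + 2 for all m ≥ 1.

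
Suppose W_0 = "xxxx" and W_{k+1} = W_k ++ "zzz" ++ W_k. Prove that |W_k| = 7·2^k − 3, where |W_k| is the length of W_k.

Base case: |W_0| = 4, and 7·2^0 − 3 = 4.
Assume |W_j| = 7·2^j − 3.
Then |W_{j+1}| = |W_j| + 3 + |W_j| = 2|W_j| + 3 = 2(7·2^j − 3) + 3 = 7·2^{j+1} − 6 + 3 = 7·2^{j+1} − 3.
This completes the inductive step, so |W_k| = 7·2^k − 3 for all k ≥ 0.

|W_k| = 7·2^k − 3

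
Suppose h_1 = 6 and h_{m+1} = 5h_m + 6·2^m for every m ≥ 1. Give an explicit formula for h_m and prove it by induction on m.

Claim: h_m = 2·5^m − 2·2^m.

Base case: h_1 = 6, and 2·5^1 − 2·2^1 = 10 − 4 = 6.
Assume h_r = 2·5^r − 2·2^r for some r ≥ 1.
Then h_{r+1} = 5h_r + 6·2^r = 5·(2·5^r − 2·2^r) + 6·2^r = 2·5^{r+1} − 10·2^r + 6·2^r = 2·5^{r+1} − 4·2^r = 2·5^{r+1} − 2·2^{r+1}.
By induction, h_m = 2·5^m − 2·2^m for all m ≥ 1.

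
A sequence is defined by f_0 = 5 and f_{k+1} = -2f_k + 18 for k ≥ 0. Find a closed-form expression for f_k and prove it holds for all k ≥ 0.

Claim: f_k = -(-2)^k + 6.

Base case: f_0 = 5, and -(-2)^0 + 6 = -1 + 6 = 5.
Assume f_r = -(-2)^r + 6 for some r ≥ 0.
Then f_{r+1} = -2f_r + 18 = -2·(-(-2)^r + 6) + 18 = 2·(-2)^r − 12 + 18 = -(-2)^{r+1} + 6.
So the formula holds for r+1, and by induction f_k = -(-2)^k + 6 for all k ≥ 0.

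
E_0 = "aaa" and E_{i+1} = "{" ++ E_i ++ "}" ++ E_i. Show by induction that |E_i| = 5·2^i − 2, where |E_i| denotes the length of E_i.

Base case: |E_0| = 3, and 5·2^0 − 2 = 3.
Assume |E_r| = 5·2^r − 2.
Then |E_{r+1}| = 1 + |E_r| + 1 + |E_r| = 2|E_r| + 2 = 2(5·2^r − 2) + 2 = 5·2^{r+1} − 4 + 2 = 5·2^{r+1} − 2.
By induction, |E_i| = 5·2^i − 2 for all i ≥ 0.

|E_i| = 5·2^i − 2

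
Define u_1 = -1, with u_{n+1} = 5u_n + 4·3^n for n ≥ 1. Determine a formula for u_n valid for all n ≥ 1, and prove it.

Claim: u_n = 5^n − 2·3^n.

Base case: u_1 = -1, and 5^1 − 2·3^1 = 5 − 6 = -1.
Assume u_k = 5^k − 2·3^k for some k ≥ 1.
Then u_{k+1} = 5u_k + 4·3^k = 5·(5^k − 2·3^k) + 4·3^k = 5^{k+1} − 10·3^k + 4·3^k = 5^{k+1} − 6·3^k = 5^{k+1} − 2·3^{k+1}.
So the formula holds for k+1, and by induction u_n = 5^n − 2·3^n for all n ≥ 1.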